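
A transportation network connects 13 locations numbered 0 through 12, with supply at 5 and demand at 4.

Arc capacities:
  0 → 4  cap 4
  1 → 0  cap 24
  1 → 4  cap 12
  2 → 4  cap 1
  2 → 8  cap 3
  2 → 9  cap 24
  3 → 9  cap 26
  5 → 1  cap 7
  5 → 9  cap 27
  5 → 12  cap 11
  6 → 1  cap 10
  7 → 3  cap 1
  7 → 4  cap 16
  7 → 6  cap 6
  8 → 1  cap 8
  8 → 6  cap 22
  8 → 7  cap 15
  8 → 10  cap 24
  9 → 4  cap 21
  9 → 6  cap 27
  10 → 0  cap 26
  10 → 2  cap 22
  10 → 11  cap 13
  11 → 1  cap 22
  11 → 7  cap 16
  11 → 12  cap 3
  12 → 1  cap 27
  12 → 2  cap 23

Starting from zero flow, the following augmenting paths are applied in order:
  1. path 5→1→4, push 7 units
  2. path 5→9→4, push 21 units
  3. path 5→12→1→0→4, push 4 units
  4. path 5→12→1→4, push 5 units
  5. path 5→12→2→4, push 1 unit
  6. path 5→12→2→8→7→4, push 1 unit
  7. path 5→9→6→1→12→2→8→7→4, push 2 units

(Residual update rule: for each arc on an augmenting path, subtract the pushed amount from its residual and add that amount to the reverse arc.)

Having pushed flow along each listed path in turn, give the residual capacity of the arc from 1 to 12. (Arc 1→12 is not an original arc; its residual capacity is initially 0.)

after path 1 (5→1→4, push 7): res(1,12)=0
after path 2 (5→9→4, push 21): res(1,12)=0
after path 3 (5→12→1→0→4, push 4): res(1,12)=4
after path 4 (5→12→1→4, push 5): res(1,12)=9
after path 5 (5→12→2→4, push 1): res(1,12)=9
after path 6 (5→12→2→8→7→4, push 1): res(1,12)=9
after path 7 (5→9→6→1→12→2→8→7→4, push 2): res(1,12)=7

Residual capacity of (1,12): 7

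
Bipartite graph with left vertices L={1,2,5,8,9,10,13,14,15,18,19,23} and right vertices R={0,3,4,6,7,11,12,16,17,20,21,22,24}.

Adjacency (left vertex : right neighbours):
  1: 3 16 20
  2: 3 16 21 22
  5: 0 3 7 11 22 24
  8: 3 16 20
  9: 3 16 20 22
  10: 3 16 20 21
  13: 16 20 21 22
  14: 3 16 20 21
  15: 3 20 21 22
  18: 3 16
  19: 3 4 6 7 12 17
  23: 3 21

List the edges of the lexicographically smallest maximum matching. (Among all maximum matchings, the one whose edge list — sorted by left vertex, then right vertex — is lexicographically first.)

|M| = 7 (so the lex-smallest maximum matching has 7 edges)
process left vertices in ascending order; for each, take the smallest-labelled available neighbour that still permits 7 edges overall, or leave it unmatched if none does
lex-smallest matching: {1-3, 2-16, 5-0, 8-20, 9-22, 10-21, 19-4}

Lex-smallest maximum matching: {(1,3), (2,16), (5,0), (8,20), (9,22), (10,21), (19,4)}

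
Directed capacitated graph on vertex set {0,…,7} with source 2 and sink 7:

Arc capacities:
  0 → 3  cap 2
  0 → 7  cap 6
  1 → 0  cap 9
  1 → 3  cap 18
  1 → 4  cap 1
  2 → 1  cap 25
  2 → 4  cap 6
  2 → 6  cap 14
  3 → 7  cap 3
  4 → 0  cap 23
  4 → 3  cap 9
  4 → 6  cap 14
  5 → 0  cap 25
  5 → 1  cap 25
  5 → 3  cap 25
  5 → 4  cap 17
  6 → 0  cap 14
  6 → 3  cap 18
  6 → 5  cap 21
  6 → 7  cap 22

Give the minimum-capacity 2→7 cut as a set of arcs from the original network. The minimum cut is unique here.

Min-cut arcs: {(0,7), (1,4), (2,4), (2,6), (3,7)} (total capacity 30)

augment #1: 2→6→7 push 14
augment #2: 2→1→0→7 push 6
augment #3: 2→1→3→7 push 3
augment #4: 2→4→6→7 push 6
augment #5: 2→1→4→6→7 push 1
max flow = 30; residual-reachable set from 2 gives S-side
cut edges (S→T): {(0,7), (1,4), (2,4), (2,6), (3,7)} total cap 30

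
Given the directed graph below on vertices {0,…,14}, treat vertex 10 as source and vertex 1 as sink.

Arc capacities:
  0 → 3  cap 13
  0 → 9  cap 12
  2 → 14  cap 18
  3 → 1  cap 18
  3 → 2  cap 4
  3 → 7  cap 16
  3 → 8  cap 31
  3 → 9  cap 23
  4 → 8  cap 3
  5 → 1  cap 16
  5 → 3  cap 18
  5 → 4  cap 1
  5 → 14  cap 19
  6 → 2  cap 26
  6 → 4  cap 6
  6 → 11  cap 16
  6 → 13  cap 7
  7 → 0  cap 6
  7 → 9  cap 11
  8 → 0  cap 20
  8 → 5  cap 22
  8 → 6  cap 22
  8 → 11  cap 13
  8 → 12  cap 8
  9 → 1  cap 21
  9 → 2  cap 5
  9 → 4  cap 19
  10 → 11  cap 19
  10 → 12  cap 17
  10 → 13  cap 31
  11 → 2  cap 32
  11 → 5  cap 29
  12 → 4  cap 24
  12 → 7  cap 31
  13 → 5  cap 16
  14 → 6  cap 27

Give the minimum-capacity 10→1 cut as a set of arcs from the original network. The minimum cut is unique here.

augment #1: 10→11→5→1 push 16
augment #2: 10→11→5→3→1 push 3
augment #3: 10→12→7→9→1 push 11
augment #4: 10→13→5→3→1 push 15
augment #5: 10→12→7→0→9→1 push 6
augment #6: 10→13→5→4→8→0→9→1 push 1
max flow = 52; residual-reachable set from 10 gives S-side
cut edges (S→T): {(10,11), (10,12), (13,5)} total cap 52

Min-cut arcs: {(10,11), (10,12), (13,5)} (total capacity 52)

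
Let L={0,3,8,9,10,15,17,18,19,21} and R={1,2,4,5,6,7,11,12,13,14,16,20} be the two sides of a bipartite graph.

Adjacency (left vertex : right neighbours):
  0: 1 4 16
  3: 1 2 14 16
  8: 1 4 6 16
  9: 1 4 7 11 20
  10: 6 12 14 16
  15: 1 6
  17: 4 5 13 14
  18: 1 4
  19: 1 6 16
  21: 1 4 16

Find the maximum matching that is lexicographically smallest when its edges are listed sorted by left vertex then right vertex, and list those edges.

Lex-smallest maximum matching: {(0,1), (3,2), (8,4), (9,7), (10,12), (15,6), (17,5), (19,16)}

|M| = 8 (so the lex-smallest maximum matching has 8 edges)
process left vertices in ascending order; for each, take the smallest-labelled available neighbour that still permits 8 edges overall, or leave it unmatched if none does
lex-smallest matching: {0-1, 3-2, 8-4, 9-7, 10-12, 15-6, 17-5, 19-16}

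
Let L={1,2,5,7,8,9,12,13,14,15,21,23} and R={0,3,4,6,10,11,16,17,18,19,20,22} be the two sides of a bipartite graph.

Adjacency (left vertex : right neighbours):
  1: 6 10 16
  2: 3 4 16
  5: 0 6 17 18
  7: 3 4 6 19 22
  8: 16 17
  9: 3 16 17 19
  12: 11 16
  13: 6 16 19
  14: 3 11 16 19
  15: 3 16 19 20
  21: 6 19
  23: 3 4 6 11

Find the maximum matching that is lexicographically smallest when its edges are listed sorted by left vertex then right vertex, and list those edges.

Lex-smallest maximum matching: {(1,10), (2,3), (5,0), (7,22), (8,16), (9,17), (12,11), (13,6), (14,19), (15,20), (23,4)}

|M| = 11 (so the lex-smallest maximum matching has 11 edges)
process left vertices in ascending order; for each, take the smallest-labelled available neighbour that still permits 11 edges overall, or leave it unmatched if none does
lex-smallest matching: {1-10, 2-3, 5-0, 7-22, 8-16, 9-17, 12-11, 13-6, 14-19, 15-20, 23-4}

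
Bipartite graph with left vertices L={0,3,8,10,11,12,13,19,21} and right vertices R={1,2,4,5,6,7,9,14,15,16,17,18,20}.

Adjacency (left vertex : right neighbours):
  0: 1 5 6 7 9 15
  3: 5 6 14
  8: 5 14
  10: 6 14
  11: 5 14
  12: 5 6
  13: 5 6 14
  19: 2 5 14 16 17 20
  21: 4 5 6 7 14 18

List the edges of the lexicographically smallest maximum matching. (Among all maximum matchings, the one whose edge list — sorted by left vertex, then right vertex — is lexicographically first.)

|M| = 6 (so the lex-smallest maximum matching has 6 edges)
process left vertices in ascending order; for each, take the smallest-labelled available neighbour that still permits 6 edges overall, or leave it unmatched if none does
lex-smallest matching: {0-1, 3-5, 8-14, 10-6, 19-2, 21-4}

Lex-smallest maximum matching: {(0,1), (3,5), (8,14), (10,6), (19,2), (21,4)}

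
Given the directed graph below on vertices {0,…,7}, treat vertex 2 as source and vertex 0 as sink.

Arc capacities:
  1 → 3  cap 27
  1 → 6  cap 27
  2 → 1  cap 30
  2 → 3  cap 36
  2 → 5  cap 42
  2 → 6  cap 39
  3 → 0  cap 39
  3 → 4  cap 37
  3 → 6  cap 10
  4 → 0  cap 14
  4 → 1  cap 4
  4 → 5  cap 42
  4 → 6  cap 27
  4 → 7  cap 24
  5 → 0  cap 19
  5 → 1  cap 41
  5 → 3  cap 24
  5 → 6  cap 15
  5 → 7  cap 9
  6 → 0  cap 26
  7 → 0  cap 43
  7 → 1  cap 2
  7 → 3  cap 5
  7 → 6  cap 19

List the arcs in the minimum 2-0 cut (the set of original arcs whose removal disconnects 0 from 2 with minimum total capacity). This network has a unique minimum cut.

Min-cut arcs: {(3,0), (3,4), (5,0), (5,7), (6,0)} (total capacity 130)

augment #1: 2→3→0 push 36
augment #2: 2→5→0 push 19
augment #3: 2→6→0 push 26
augment #4: 2→1→3→0 push 3
augment #5: 2→5→7→0 push 9
augment #6: 2→1→3→4→0 push 14
augment #7: 2→1→3→4→7→0 push 10
augment #8: 2→5→3→4→7→0 push 13
max flow = 130; residual-reachable set from 2 gives S-side
cut edges (S→T): {(3,0), (3,4), (5,0), (5,7), (6,0)} total cap 130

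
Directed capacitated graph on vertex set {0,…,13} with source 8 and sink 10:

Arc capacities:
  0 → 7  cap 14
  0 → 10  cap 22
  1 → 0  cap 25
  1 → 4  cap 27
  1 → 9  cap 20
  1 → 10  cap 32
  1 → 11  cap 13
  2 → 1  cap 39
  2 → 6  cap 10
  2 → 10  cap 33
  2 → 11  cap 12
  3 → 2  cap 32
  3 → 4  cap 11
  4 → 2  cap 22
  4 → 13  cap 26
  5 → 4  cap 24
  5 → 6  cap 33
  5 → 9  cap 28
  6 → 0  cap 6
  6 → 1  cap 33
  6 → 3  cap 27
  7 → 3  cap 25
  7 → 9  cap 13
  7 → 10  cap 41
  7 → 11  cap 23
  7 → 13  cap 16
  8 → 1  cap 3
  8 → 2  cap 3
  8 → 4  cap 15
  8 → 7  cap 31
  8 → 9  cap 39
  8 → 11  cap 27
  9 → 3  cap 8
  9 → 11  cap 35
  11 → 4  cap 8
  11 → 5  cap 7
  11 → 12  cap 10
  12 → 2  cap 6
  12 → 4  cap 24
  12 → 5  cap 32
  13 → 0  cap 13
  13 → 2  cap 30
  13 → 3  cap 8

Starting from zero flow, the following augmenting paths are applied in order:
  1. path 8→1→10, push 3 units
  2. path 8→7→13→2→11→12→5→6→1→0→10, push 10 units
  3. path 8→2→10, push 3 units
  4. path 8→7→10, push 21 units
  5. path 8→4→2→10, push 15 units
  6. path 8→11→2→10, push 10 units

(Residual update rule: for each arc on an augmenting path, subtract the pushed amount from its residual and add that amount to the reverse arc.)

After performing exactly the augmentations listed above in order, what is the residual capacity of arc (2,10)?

Residual capacity of (2,10): 5

after path 1 (8→1→10, push 3): res(2,10)=33
after path 2 (8→7→13→2→11→12→5→6→1→0→10, push 10): res(2,10)=33
after path 3 (8→2→10, push 3): res(2,10)=30
after path 4 (8→7→10, push 21): res(2,10)=30
after path 5 (8→4→2→10, push 15): res(2,10)=15
after path 6 (8→11→2→10, push 10): res(2,10)=5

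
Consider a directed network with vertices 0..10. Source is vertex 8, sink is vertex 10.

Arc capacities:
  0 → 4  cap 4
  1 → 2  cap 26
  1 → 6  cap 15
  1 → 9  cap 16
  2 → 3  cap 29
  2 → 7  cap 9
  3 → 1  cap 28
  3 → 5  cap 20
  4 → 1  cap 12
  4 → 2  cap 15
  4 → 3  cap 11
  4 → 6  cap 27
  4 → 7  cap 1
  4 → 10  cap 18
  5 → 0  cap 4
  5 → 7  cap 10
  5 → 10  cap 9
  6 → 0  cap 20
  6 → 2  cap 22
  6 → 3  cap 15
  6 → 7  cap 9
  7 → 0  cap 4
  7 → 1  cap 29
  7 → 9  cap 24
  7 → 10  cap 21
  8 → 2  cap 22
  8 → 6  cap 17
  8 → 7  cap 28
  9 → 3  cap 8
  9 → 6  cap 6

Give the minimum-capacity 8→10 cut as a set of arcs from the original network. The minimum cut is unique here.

augment #1: 8→7→10 push 21
augment #2: 8→2→3→5→10 push 9
augment #3: 8→6→0→4→10 push 4
max flow = 34; residual-reachable set from 8 gives S-side
cut edges (S→T): {(0,4), (5,10), (7,10)} total cap 34

Min-cut arcs: {(0,4), (5,10), (7,10)} (total capacity 34)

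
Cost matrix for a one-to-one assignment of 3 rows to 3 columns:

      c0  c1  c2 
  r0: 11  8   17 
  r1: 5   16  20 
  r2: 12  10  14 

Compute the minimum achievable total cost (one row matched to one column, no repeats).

optimal assignment: row0→col1 (cost 8), row1→col0 (cost 5), row2→col2 (cost 14)
total = 8 + 5 + 14 = 27

Minimum assignment cost: 27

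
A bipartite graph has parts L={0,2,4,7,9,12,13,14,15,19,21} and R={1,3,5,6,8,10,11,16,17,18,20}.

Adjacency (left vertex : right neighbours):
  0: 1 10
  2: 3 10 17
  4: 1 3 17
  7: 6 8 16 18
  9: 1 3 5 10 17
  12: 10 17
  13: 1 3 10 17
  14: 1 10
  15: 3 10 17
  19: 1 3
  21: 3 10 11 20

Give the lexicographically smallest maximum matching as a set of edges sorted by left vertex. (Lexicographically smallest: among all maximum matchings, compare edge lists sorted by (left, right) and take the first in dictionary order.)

|M| = 7 (so the lex-smallest maximum matching has 7 edges)
process left vertices in ascending order; for each, take the smallest-labelled available neighbour that still permits 7 edges overall, or leave it unmatched if none does
lex-smallest matching: {0-1, 2-3, 4-17, 7-6, 9-5, 12-10, 21-11}

Lex-smallest maximum matching: {(0,1), (2,3), (4,17), (7,6), (9,5), (12,10), (21,11)}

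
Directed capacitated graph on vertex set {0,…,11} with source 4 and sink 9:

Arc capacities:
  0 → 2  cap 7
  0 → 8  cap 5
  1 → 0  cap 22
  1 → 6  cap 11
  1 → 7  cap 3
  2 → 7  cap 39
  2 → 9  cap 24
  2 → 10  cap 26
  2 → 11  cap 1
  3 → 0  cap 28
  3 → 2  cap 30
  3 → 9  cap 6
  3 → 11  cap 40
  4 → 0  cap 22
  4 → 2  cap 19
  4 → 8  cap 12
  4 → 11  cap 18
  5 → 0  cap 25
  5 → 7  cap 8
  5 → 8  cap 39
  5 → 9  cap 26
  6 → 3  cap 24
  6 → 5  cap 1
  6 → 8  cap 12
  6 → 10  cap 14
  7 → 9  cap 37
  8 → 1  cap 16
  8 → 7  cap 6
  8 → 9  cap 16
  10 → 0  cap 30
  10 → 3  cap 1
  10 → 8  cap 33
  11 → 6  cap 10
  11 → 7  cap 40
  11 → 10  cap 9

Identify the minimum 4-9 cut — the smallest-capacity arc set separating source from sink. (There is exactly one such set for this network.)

Min-cut arcs: {(0,2), (0,8), (4,2), (4,8), (4,11)} (total capacity 61)

augment #1: 4→2→9 push 19
augment #2: 4→8→9 push 12
augment #3: 4→0→2→9 push 5
augment #4: 4→0→8→9 push 4
augment #5: 4→11→7→9 push 18
augment #6: 4→0→2→7→9 push 2
augment #7: 4→0→8→7→9 push 1
max flow = 61; residual-reachable set from 4 gives S-side
cut edges (S→T): {(0,2), (0,8), (4,2), (4,8), (4,11)} total cap 61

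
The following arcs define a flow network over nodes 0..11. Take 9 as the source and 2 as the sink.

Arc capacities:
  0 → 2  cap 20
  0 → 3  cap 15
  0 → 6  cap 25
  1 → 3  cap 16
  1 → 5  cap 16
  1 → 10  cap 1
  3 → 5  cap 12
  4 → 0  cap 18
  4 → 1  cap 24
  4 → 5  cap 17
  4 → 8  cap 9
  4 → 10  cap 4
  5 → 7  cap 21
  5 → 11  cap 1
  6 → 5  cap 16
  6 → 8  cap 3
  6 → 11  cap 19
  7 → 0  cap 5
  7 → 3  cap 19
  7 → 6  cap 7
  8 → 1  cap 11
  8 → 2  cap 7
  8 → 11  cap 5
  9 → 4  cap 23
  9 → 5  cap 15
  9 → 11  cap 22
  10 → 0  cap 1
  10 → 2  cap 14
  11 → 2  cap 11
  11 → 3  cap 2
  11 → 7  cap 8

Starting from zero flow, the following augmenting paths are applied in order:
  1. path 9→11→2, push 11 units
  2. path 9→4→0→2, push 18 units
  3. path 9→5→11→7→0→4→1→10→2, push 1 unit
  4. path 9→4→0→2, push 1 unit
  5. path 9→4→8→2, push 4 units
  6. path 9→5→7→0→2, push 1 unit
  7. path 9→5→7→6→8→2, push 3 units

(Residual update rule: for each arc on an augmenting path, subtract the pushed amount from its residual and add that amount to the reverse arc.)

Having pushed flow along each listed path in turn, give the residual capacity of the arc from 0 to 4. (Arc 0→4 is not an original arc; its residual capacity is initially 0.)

after path 1 (9→11→2, push 11): res(0,4)=0
after path 2 (9→4→0→2, push 18): res(0,4)=18
after path 3 (9→5→11→7→0→4→1→10→2, push 1): res(0,4)=17
after path 4 (9→4→0→2, push 1): res(0,4)=18
after path 5 (9→4→8→2, push 4): res(0,4)=18
after path 6 (9→5→7→0→2, push 1): res(0,4)=18
after path 7 (9→5→7→6→8→2, push 3): res(0,4)=18

Residual capacity of (0,4): 18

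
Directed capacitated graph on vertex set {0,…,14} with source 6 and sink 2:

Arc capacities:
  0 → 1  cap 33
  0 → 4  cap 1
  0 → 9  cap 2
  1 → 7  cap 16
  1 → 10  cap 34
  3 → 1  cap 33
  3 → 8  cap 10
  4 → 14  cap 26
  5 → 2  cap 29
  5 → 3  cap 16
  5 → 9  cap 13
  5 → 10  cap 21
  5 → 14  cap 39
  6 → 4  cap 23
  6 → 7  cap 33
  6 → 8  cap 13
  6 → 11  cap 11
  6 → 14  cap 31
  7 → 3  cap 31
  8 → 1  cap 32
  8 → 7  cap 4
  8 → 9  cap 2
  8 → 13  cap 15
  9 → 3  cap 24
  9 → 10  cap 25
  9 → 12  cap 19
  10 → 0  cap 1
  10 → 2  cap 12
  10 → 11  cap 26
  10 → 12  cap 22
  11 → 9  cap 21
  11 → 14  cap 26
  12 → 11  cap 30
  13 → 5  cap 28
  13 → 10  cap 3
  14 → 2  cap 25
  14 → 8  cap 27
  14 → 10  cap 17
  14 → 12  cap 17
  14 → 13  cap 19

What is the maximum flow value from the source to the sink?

augment #1: 6→14→2 bottleneck 25, total now 25
augment #2: 6→14→10→2 bottleneck 6, total now 31
augment #3: 6→4→14→10→2 bottleneck 6, total now 37
augment #4: 6→8→13→5→2 bottleneck 13, total now 50
augment #5: 6→4→14→13→5→2 bottleneck 15, total now 65

Maximum flow value: 65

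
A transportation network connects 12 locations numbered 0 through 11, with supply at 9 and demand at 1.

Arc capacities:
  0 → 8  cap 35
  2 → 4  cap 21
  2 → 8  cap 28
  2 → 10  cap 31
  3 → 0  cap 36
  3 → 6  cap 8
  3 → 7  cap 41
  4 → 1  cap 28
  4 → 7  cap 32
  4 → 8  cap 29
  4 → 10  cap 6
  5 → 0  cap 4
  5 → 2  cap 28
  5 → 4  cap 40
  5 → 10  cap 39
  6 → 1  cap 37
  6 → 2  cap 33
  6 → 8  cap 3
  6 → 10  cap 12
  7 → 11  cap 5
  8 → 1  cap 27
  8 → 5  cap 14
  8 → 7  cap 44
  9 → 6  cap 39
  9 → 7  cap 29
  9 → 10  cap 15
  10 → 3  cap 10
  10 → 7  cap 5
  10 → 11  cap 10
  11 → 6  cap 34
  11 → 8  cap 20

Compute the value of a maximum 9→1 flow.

augment #1: 9→6→1 bottleneck 37, total now 37
augment #2: 9→6→8→1 bottleneck 2, total now 39
augment #3: 9→7→11→8→1 bottleneck 5, total now 44
augment #4: 9→10→11→8→1 bottleneck 10, total now 54
augment #5: 9→10→3→0→8→1 bottleneck 5, total now 59

Maximum flow value: 59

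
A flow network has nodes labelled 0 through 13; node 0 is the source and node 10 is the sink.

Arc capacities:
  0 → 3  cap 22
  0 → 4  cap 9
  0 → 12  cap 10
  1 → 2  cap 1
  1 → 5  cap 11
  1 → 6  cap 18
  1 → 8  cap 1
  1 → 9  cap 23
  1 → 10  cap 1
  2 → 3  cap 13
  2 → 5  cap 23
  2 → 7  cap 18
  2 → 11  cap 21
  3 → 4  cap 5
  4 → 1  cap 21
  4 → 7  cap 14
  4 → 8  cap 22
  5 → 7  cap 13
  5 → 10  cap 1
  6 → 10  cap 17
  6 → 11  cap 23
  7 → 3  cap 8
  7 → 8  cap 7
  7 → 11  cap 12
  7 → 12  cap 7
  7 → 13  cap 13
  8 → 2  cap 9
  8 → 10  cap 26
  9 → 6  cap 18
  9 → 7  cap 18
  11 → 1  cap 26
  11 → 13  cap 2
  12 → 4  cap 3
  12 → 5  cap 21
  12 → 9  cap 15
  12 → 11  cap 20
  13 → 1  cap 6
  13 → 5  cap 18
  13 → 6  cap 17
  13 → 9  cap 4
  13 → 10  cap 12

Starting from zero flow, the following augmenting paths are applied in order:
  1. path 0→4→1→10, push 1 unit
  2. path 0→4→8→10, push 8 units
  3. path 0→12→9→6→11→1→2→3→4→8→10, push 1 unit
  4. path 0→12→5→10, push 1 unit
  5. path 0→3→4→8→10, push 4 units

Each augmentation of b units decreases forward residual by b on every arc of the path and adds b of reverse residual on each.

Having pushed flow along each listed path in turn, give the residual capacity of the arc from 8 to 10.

after path 1 (0→4→1→10, push 1): res(8,10)=26
after path 2 (0→4→8→10, push 8): res(8,10)=18
after path 3 (0→12→9→6→11→1→2→3→4→8→10, push 1): res(8,10)=17
after path 4 (0→12→5→10, push 1): res(8,10)=17
after path 5 (0→3→4→8→10, push 4): res(8,10)=13

Residual capacity of (8,10): 13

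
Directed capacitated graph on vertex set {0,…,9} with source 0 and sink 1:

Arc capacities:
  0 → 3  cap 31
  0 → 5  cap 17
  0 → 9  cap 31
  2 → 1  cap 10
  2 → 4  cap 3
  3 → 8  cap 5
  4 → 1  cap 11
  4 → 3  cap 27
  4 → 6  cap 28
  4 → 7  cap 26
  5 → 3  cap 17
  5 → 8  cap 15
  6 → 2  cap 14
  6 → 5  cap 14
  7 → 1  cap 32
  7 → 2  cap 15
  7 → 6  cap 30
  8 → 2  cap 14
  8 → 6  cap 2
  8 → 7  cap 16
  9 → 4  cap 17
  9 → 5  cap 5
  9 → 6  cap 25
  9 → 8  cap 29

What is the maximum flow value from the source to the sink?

augment #1: 0→9→4→1 bottleneck 11, total now 11
augment #2: 0→3→8→2→1 bottleneck 5, total now 16
augment #3: 0→5→8→2→1 bottleneck 5, total now 21
augment #4: 0→5→8→7→1 bottleneck 10, total now 31
augment #5: 0→9→4→7→1 bottleneck 6, total now 37
augment #6: 0→9→8→7→1 bottleneck 6, total now 43
augment #7: 0→9→6→2→4→7→1 bottleneck 3, total now 46

Maximum flow value: 46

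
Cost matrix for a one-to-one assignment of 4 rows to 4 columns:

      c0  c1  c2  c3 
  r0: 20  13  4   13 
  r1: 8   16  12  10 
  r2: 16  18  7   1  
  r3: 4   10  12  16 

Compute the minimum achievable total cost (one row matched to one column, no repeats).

optimal assignment: row0→col2 (cost 4), row1→col0 (cost 8), row2→col3 (cost 1), row3→col1 (cost 10)
total = 4 + 8 + 1 + 10 = 23

Minimum assignment cost: 23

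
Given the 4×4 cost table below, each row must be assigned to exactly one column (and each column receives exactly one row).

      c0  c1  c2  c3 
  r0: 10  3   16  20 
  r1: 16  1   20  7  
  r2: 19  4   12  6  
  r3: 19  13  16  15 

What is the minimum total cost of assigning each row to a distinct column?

optimal assignment: row0→col0 (cost 10), row1→col1 (cost 1), row2→col3 (cost 6), row3→col2 (cost 16)
total = 10 + 1 + 6 + 16 = 33

Minimum assignment cost: 33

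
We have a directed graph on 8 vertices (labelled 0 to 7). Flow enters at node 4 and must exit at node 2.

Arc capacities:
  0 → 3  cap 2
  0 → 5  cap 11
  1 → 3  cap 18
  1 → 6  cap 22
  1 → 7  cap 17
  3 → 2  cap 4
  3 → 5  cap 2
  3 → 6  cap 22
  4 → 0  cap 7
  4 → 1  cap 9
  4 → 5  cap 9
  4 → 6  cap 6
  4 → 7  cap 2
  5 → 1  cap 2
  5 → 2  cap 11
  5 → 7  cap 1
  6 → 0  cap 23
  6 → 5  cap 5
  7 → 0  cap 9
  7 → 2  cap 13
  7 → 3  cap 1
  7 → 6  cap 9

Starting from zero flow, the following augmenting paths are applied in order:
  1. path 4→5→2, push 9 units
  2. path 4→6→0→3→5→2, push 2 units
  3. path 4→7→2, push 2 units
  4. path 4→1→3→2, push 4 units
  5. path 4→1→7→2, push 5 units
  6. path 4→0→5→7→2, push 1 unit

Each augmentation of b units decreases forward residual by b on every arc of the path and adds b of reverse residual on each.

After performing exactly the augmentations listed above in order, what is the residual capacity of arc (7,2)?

after path 1 (4→5→2, push 9): res(7,2)=13
after path 2 (4→6→0→3→5→2, push 2): res(7,2)=13
after path 3 (4→7→2, push 2): res(7,2)=11
after path 4 (4→1→3→2, push 4): res(7,2)=11
after path 5 (4→1→7→2, push 5): res(7,2)=6
after path 6 (4→0→5→7→2, push 1): res(7,2)=5

Residual capacity of (7,2): 5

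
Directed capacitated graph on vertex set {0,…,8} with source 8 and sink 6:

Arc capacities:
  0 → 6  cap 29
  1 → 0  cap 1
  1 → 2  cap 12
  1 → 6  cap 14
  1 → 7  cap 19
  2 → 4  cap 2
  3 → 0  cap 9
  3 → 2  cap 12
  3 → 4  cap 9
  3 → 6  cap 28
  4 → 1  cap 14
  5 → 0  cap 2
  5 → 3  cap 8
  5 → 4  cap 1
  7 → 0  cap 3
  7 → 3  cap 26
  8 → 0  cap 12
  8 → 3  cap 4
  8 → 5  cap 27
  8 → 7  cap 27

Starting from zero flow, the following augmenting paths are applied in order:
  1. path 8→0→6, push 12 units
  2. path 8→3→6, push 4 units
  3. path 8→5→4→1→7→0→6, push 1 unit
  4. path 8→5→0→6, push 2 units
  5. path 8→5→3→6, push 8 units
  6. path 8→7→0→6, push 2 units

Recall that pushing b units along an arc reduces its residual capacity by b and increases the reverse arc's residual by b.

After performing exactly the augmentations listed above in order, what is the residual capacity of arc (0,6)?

Residual capacity of (0,6): 12

after path 1 (8→0→6, push 12): res(0,6)=17
after path 2 (8→3→6, push 4): res(0,6)=17
after path 3 (8→5→4→1→7→0→6, push 1): res(0,6)=16
after path 4 (8→5→0→6, push 2): res(0,6)=14
after path 5 (8→5→3→6, push 8): res(0,6)=14
after path 6 (8→7→0→6, push 2): res(0,6)=12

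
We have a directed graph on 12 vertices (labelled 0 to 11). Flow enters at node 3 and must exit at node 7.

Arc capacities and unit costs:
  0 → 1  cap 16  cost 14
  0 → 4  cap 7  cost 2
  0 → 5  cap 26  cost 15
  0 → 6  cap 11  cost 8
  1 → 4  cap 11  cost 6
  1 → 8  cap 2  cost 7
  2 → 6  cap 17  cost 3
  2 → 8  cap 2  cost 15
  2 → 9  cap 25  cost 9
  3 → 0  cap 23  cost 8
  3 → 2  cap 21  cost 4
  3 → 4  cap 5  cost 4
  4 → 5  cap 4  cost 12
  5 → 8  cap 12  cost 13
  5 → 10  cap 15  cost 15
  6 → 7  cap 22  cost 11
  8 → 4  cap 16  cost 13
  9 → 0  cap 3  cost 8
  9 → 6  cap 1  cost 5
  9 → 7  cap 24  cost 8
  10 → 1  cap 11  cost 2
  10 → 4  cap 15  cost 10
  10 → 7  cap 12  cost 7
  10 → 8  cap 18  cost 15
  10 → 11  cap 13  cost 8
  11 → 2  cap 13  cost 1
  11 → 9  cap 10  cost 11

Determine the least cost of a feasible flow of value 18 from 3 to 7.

Minimum cost for 18 units: 327

shortest-cost path #1: 3→2→6→7 push 17 @ unit cost 18 (adds 306)
shortest-cost path #2: 3→2→9→7 push 1 @ unit cost 21 (adds 21)
total cost = 327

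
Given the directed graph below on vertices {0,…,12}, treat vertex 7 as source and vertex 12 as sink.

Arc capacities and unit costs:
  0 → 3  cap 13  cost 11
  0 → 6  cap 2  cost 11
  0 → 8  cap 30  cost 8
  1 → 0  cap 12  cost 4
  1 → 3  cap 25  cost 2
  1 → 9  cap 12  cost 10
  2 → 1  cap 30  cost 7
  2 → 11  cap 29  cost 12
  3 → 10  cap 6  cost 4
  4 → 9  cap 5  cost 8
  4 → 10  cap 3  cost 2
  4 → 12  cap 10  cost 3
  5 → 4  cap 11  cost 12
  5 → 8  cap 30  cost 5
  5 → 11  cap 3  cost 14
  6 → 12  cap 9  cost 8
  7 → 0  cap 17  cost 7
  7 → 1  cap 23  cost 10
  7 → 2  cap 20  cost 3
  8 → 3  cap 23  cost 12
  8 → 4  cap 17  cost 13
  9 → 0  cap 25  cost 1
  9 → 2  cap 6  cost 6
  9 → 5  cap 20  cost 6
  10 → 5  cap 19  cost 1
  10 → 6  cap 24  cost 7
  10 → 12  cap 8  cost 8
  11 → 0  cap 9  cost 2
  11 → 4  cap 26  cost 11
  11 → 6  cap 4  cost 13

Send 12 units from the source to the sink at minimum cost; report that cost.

shortest-cost path #1: 7→1→3→10→12 push 6 @ unit cost 24 (adds 144)
shortest-cost path #2: 7→0→6→12 push 2 @ unit cost 26 (adds 52)
shortest-cost path #3: 7→2→11→4→12 push 4 @ unit cost 29 (adds 116)
total cost = 312

Minimum cost for 12 units: 312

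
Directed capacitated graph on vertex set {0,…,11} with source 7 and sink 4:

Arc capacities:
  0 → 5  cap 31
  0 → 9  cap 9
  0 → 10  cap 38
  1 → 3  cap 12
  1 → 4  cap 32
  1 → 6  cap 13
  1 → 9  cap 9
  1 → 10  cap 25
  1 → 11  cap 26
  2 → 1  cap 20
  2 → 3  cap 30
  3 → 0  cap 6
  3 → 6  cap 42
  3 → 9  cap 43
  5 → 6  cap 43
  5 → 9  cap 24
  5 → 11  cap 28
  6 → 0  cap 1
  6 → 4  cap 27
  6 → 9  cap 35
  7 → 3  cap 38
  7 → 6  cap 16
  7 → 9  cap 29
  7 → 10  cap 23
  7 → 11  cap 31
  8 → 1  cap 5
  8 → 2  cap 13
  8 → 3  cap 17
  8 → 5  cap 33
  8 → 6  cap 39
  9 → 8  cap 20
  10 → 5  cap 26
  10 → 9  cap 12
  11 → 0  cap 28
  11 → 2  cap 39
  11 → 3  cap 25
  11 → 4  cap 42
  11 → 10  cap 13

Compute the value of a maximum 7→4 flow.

Maximum flow value: 94

augment #1: 7→6→4 bottleneck 16, total now 16
augment #2: 7→11→4 bottleneck 31, total now 47
augment #3: 7→3→6→4 bottleneck 11, total now 58
augment #4: 7→9→8→1→4 bottleneck 5, total now 63
augment #5: 7→10→5→11→4 bottleneck 11, total now 74
augment #6: 7→9→8→2→1→4 bottleneck 13, total now 87
augment #7: 7→10→5→11→2→1→4 bottleneck 7, total now 94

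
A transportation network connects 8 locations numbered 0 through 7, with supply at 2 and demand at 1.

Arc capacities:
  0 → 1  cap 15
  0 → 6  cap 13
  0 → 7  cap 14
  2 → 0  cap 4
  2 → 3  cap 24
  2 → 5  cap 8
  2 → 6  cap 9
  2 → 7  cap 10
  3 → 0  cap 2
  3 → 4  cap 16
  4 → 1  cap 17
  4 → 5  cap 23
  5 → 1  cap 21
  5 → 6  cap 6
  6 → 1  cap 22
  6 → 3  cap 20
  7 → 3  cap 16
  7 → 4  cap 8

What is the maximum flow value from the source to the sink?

augment #1: 2→0→1 bottleneck 4, total now 4
augment #2: 2→5→1 bottleneck 8, total now 12
augment #3: 2→6→1 bottleneck 9, total now 21
augment #4: 2→3→0→1 bottleneck 2, total now 23
augment #5: 2→3→4→1 bottleneck 16, total now 39
augment #6: 2→7→4→1 bottleneck 1, total now 40
augment #7: 2→7→4→5→1 bottleneck 7, total now 47

Maximum flow value: 47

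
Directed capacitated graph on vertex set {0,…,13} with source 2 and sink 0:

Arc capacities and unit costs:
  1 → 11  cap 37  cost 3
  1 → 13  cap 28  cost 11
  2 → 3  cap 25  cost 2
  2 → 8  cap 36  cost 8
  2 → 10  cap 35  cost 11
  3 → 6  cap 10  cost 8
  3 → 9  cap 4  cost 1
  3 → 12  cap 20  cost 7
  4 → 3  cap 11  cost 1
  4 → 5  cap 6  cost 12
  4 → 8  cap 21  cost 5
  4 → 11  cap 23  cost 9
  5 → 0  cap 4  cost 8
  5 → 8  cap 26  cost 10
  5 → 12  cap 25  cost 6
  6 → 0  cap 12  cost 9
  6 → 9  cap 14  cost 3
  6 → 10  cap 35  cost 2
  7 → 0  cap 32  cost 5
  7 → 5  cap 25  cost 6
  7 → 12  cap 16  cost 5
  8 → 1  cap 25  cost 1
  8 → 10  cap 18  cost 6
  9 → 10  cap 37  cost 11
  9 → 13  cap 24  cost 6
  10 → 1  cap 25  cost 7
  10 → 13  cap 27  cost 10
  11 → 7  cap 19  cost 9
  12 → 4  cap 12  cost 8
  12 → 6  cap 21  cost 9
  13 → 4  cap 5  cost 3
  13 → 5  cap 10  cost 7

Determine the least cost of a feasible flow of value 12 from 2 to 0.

Minimum cost for 12 units: 238

shortest-cost path #1: 2→3→6→0 push 10 @ unit cost 19 (adds 190)
shortest-cost path #2: 2→3→9→13→5→0 push 2 @ unit cost 24 (adds 48)
total cost = 238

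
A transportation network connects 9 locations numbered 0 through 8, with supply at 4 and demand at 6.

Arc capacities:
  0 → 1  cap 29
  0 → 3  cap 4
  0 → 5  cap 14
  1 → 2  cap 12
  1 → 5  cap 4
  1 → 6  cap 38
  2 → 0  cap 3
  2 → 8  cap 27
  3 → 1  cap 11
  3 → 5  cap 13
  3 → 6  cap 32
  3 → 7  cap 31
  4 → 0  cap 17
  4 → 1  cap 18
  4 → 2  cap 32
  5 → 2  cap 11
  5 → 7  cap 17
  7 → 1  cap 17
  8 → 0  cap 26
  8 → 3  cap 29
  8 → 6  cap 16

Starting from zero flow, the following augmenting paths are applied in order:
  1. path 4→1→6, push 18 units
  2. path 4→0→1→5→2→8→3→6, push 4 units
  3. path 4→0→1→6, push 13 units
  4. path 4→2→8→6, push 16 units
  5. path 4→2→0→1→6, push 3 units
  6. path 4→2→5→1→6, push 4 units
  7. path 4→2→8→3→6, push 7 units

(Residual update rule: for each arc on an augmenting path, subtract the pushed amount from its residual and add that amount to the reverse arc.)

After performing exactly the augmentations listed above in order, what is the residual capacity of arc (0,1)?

Residual capacity of (0,1): 9

after path 1 (4→1→6, push 18): res(0,1)=29
after path 2 (4→0→1→5→2→8→3→6, push 4): res(0,1)=25
after path 3 (4→0→1→6, push 13): res(0,1)=12
after path 4 (4→2→8→6, push 16): res(0,1)=12
after path 5 (4→2→0→1→6, push 3): res(0,1)=9
after path 6 (4→2→5→1→6, push 4): res(0,1)=9
after path 7 (4→2→8→3→6, push 7): res(0,1)=9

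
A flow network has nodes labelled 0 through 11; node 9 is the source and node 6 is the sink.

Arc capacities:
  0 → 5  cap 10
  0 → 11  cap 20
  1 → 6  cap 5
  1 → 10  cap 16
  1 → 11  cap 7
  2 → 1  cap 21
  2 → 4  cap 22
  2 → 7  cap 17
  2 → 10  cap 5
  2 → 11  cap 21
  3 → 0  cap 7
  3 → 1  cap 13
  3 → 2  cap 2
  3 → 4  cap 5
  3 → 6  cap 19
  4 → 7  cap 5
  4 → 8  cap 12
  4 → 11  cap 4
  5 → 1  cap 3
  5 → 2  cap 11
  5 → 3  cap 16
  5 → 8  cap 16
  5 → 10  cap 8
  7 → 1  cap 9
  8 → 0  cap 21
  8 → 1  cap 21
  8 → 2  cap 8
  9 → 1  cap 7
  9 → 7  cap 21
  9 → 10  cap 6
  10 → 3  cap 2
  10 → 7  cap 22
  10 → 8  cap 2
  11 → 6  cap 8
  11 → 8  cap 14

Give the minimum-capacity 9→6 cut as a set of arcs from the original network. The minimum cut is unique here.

Min-cut arcs: {(1,6), (1,11), (10,3), (10,8)} (total capacity 16)

augment #1: 9→1→6 push 5
augment #2: 9→1→11→6 push 2
augment #3: 9→10→3→6 push 2
augment #4: 9→7→1→11→6 push 5
augment #5: 9→10→8→0→11→6 push 1
augment #6: 9→10→8→0→5→3→6 push 1
max flow = 16; residual-reachable set from 9 gives S-side
cut edges (S→T): {(1,6), (1,11), (10,3), (10,8)} total cap 16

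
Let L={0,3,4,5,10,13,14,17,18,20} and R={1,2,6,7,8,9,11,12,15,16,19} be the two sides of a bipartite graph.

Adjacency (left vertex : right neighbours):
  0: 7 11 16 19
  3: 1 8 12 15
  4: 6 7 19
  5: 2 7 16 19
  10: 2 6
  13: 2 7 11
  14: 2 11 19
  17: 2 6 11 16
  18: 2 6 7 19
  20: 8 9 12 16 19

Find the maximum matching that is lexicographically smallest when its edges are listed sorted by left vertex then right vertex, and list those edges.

Lex-smallest maximum matching: {(0,7), (3,1), (4,6), (5,2), (13,11), (14,19), (17,16), (20,8)}

|M| = 8 (so the lex-smallest maximum matching has 8 edges)
process left vertices in ascending order; for each, take the smallest-labelled available neighbour that still permits 8 edges overall, or leave it unmatched if none does
lex-smallest matching: {0-7, 3-1, 4-6, 5-2, 13-11, 14-19, 17-16, 20-8}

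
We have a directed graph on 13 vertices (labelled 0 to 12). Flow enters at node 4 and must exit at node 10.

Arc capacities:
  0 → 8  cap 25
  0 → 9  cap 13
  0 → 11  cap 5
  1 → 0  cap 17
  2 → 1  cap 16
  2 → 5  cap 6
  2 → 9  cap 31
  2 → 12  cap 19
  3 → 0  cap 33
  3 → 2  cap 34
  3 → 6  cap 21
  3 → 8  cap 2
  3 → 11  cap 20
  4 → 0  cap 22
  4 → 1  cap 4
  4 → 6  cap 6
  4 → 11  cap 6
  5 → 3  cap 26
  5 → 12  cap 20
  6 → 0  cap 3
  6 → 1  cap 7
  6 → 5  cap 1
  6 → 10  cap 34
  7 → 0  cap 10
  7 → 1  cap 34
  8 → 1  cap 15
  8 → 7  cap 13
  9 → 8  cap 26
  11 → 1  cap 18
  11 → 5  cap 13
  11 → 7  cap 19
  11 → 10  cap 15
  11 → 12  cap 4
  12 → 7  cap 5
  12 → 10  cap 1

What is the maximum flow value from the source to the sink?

augment #1: 4→6→10 bottleneck 6, total now 6
augment #2: 4→11→10 bottleneck 6, total now 12
augment #3: 4→0→11→10 bottleneck 5, total now 17

Maximum flow value: 17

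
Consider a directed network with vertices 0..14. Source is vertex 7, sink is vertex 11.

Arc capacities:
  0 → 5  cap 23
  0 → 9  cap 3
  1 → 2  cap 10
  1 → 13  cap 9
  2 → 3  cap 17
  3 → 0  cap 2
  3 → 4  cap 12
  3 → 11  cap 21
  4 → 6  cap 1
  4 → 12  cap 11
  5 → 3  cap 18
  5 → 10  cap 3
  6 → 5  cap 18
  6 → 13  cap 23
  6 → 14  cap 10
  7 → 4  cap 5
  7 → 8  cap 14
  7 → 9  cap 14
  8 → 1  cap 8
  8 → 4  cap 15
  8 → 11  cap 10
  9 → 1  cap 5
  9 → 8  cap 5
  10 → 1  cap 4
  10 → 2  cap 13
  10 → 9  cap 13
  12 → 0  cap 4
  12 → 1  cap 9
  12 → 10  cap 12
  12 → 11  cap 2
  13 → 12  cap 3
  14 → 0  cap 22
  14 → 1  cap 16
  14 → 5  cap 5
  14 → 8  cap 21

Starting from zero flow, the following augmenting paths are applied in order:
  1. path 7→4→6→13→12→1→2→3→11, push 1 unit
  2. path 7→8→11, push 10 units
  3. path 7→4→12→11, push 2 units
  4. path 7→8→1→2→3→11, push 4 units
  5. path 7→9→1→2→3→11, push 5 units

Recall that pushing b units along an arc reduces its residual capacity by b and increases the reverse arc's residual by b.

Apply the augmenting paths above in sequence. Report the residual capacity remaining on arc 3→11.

after path 1 (7→4→6→13→12→1→2→3→11, push 1): res(3,11)=20
after path 2 (7→8→11, push 10): res(3,11)=20
after path 3 (7→4→12→11, push 2): res(3,11)=20
after path 4 (7→8→1→2→3→11, push 4): res(3,11)=16
after path 5 (7→9→1→2→3→11, push 5): res(3,11)=11

Residual capacity of (3,11): 11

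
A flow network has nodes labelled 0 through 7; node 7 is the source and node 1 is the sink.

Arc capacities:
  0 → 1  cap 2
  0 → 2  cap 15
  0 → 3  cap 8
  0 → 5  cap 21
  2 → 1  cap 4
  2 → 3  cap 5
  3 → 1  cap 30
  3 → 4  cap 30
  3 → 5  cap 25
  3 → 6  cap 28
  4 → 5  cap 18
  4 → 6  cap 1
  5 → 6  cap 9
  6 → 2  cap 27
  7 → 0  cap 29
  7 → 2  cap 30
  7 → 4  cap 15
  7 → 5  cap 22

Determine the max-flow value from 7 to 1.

augment #1: 7→0→1 bottleneck 2, total now 2
augment #2: 7→2→1 bottleneck 4, total now 6
augment #3: 7→0→3→1 bottleneck 8, total now 14
augment #4: 7→2→3→1 bottleneck 5, total now 19

Maximum flow value: 19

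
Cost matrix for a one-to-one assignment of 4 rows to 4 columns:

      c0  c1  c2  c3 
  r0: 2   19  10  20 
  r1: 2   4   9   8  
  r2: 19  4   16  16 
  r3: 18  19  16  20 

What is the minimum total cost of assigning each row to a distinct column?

optimal assignment: row0→col0 (cost 2), row1→col3 (cost 8), row2→col1 (cost 4), row3→col2 (cost 16)
total = 2 + 8 + 4 + 16 = 30

Minimum assignment cost: 30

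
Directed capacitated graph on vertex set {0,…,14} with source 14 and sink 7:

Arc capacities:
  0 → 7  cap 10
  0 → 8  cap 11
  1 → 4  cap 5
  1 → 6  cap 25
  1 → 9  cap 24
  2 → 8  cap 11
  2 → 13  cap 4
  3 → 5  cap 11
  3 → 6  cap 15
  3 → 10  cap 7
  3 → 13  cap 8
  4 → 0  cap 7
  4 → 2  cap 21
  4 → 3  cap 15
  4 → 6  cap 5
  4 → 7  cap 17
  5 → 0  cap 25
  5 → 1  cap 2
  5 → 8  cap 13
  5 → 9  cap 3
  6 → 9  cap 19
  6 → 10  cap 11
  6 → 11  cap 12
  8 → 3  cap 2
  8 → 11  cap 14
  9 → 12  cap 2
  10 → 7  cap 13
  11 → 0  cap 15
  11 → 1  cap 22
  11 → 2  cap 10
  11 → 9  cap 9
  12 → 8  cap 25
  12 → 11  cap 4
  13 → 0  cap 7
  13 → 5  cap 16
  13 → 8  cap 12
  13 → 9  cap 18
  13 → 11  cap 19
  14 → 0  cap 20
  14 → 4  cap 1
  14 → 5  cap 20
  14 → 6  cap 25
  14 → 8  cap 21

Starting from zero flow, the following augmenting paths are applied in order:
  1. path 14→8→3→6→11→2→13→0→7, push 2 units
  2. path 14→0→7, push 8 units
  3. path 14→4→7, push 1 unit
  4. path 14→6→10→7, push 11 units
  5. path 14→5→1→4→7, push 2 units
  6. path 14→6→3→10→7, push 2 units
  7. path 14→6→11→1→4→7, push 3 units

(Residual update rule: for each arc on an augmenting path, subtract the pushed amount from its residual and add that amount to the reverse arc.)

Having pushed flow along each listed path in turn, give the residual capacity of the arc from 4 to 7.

Residual capacity of (4,7): 11

after path 1 (14→8→3→6→11→2→13→0→7, push 2): res(4,7)=17
after path 2 (14→0→7, push 8): res(4,7)=17
after path 3 (14→4→7, push 1): res(4,7)=16
after path 4 (14→6→10→7, push 11): res(4,7)=16
after path 5 (14→5→1→4→7, push 2): res(4,7)=14
after path 6 (14→6→3→10→7, push 2): res(4,7)=14
after path 7 (14→6→11→1→4→7, push 3): res(4,7)=11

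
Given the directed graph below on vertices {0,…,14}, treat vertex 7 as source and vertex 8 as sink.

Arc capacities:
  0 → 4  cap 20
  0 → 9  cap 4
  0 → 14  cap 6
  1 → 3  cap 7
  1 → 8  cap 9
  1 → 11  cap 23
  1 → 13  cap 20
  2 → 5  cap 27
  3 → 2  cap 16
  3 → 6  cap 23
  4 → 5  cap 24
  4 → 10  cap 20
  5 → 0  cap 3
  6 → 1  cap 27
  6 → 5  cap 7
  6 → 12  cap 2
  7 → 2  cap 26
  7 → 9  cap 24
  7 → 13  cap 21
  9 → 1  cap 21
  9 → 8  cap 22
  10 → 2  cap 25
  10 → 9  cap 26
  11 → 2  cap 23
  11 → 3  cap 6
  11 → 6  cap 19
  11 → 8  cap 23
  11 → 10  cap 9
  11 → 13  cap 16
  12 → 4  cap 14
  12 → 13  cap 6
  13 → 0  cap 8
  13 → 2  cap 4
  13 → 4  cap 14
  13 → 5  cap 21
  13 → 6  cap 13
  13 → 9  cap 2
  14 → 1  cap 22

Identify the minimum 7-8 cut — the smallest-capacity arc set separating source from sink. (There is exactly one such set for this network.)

Min-cut arcs: {(5,0), (7,9), (7,13)} (total capacity 48)

augment #1: 7→9→8 push 22
augment #2: 7→9→1→8 push 2
augment #3: 7→13→6→1→8 push 7
augment #4: 7→13→6→1→11→8 push 6
augment #5: 7→13→9→1→11→8 push 2
augment #6: 7→13→0→9→1→11→8 push 4
augment #7: 7→13→0→14→1→11→8 push 2
augment #8: 7→2→5→0→14→1→11→8 push 3
max flow = 48; residual-reachable set from 7 gives S-side
cut edges (S→T): {(5,0), (7,9), (7,13)} total cap 48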